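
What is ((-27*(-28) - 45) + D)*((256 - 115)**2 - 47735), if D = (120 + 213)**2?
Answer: -3108506400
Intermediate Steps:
D = 110889 (D = 333**2 = 110889)
((-27*(-28) - 45) + D)*((256 - 115)**2 - 47735) = ((-27*(-28) - 45) + 110889)*((256 - 115)**2 - 47735) = ((756 - 45) + 110889)*(141**2 - 47735) = (711 + 110889)*(19881 - 47735) = 111600*(-27854) = -3108506400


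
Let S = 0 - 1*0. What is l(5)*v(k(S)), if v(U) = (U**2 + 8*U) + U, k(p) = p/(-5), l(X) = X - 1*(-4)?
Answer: 0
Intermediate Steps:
l(X) = 4 + X (l(X) = X + 4 = 4 + X)
S = 0 (S = 0 + 0 = 0)
k(p) = -p/5 (k(p) = p*(-1/5) = -p/5)
v(U) = U**2 + 9*U
l(5)*v(k(S)) = (4 + 5)*((-1/5*0)*(9 - 1/5*0)) = 9*(0*(9 + 0)) = 9*(0*9) = 9*0 = 0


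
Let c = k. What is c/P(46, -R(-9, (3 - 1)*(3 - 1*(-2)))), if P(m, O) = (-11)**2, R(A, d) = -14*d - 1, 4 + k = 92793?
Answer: 92789/121 ≈ 766.85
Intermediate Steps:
k = 92789 (k = -4 + 92793 = 92789)
c = 92789
R(A, d) = -1 - 14*d
P(m, O) = 121
c/P(46, -R(-9, (3 - 1)*(3 - 1*(-2)))) = 92789/121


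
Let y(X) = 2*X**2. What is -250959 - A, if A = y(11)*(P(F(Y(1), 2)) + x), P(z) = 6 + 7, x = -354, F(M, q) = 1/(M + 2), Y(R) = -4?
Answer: -168437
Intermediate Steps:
F(M, q) = 1/(2 + M)
P(z) = 13
A = -82522 (A = (2*11**2)*(13 - 354) = (2*121)*(-341) = 242*(-341) = -82522)
-250959 - A = -250959 - 1*(-82522) = -250959 + 82522 = -168437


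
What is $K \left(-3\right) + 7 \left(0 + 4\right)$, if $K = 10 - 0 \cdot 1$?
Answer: $-2$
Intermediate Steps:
$K = 10$ ($K = 10 - 0 = 10 + 0 = 10$)
$K \left(-3\right) + 7 \left(0 + 4\right) = 10 \left(-3\right) + 7 \left(0 + 4\right) = -30 + 7 \cdot 4 = -30 + 28 = -2$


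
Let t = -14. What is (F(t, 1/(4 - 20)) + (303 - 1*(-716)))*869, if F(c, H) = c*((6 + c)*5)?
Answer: 1372151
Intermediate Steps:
F(c, H) = c*(30 + 5*c)
(F(t, 1/(4 - 20)) + (303 - 1*(-716)))*869 = (5*(-14)*(6 - 14) + (303 - 1*(-716)))*869 = (5*(-14)*(-8) + (303 + 716))*869 = (560 + 1019)*869 = 1579*869 = 1372151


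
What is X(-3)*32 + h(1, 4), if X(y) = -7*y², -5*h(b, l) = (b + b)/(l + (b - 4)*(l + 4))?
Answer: -100799/50 ≈ -2016.0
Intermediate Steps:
h(b, l) = -2*b/(5*(l + (-4 + b)*(4 + l))) (h(b, l) = -(b + b)/(5*(l + (b - 4)*(l + 4))) = -2*b/(5*(l + (-4 + b)*(4 + l))))
X(-3)*32 + h(1, 4) = -7*(-3)²*32 - 2*1/(-80 - 15*4 + 20*1 + 5*1*4) = -7*9*32 - 2*1/(-80 - 60 + 20 + 20) = -63*32 - 2*1/(-100) = -2016 - 2*1*(-1/100) = -2016 + 1/50 = -100799/50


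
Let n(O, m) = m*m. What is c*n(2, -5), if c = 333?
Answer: 8325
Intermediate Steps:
n(O, m) = m²
c*n(2, -5) = 333*(-5)² = 333*25 = 8325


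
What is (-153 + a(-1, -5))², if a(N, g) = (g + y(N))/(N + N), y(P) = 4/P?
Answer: 88209/4 ≈ 22052.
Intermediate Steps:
a(N, g) = (g + 4/N)/(2*N) (a(N, g) = (g + 4/N)/(N + N) = (g + 4/N)/((2*N)) = (g + 4/N)*(1/(2*N)) = (g + 4/N)/(2*N))
(-153 + a(-1, -5))² = (-153 + (½)*(4 - 1*(-5))/(-1)²)² = (-153 + (½)*1*(4 + 5))² = (-153 + (½)*1*9)² = (-153 + 9/2)² = (-297/2)² = 88209/4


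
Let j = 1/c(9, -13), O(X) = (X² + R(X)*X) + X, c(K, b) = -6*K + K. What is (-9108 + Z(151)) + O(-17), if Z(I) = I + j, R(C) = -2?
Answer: -389296/45 ≈ -8651.0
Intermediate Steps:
c(K, b) = -5*K
O(X) = X² - X (O(X) = (X² - 2*X) + X = X² - X)
j = -1/45 (j = 1/(-5*9) = 1/(-45) = -1/45 ≈ -0.022222)
Z(I) = -1/45 + I (Z(I) = I - 1/45 = -1/45 + I)
(-9108 + Z(151)) + O(-17) = (-9108 + (-1/45 + 151)) - 17*(-1 - 17) = (-9108 + 6794/45) - 17*(-18) = -403066/45 + 306 = -389296/45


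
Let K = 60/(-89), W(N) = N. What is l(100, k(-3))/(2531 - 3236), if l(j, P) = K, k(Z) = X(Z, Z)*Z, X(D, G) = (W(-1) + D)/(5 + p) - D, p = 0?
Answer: 4/4183 ≈ 0.00095625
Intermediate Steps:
X(D, G) = -⅕ - 4*D/5 (X(D, G) = (-1 + D)/(5 + 0) - D = (-1 + D)/5 - D = (-1 + D)*(⅕) - D = (-⅕ + D/5) - D = -⅕ - 4*D/5)
K = -60/89 (K = 60*(-1/89) = -60/89 ≈ -0.67416)
k(Z) = Z*(-⅕ - 4*Z/5) (k(Z) = (-⅕ - 4*Z/5)*Z = Z*(-⅕ - 4*Z/5))
l(j, P) = -60/89
l(100, k(-3))/(2531 - 3236) = -60/(89*(2531 - 3236)) = -60/89/(-705) = -60/89*(-1/705) = 4/4183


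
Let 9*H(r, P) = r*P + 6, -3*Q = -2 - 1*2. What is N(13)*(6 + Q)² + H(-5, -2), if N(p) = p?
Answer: 6308/9 ≈ 700.89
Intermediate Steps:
Q = 4/3 (Q = -(-2 - 1*2)/3 = -(-2 - 2)/3 = -⅓*(-4) = 4/3 ≈ 1.3333)
H(r, P) = ⅔ + P*r/9 (H(r, P) = (r*P + 6)/9 = (P*r + 6)/9 = (6 + P*r)/9 = ⅔ + P*r/9)
N(13)*(6 + Q)² + H(-5, -2) = 13*(6 + 4/3)² + (⅔ + (⅑)*(-2)*(-5)) = 13*(22/3)² + (⅔ + 10/9) = 13*(484/9) + 16/9 = 6292/9 + 16/9 = 6308/9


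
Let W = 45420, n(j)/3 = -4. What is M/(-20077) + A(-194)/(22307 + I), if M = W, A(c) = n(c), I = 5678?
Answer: -1271319624/561854845 ≈ -2.2627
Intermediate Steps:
n(j) = -12 (n(j) = 3*(-4) = -12)
A(c) = -12
M = 45420
M/(-20077) + A(-194)/(22307 + I) = 45420/(-20077) - 12/(22307 + 5678) = 45420*(-1/20077) - 12/27985 = -45420/20077 - 12*1/27985 = -45420/20077 - 12/27985 = -1271319624/561854845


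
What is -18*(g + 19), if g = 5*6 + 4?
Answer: -954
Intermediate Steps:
g = 34 (g = 30 + 4 = 34)
-18*(g + 19) = -18*(34 + 19) = -18*53 = -954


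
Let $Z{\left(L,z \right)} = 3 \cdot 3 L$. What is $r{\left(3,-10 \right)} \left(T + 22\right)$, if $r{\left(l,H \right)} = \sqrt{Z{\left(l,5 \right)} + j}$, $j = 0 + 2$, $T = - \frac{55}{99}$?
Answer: $\frac{193 \sqrt{29}}{9} \approx 115.48$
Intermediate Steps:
$T = - \frac{5}{9}$ ($T = \left(-55\right) \frac{1}{99} = - \frac{5}{9} \approx -0.55556$)
$j = 2$
$Z{\left(L,z \right)} = 9 L$
$r{\left(l,H \right)} = \sqrt{2 + 9 l}$ ($r{\left(l,H \right)} = \sqrt{9 l + 2} = \sqrt{2 + 9 l}$)
$r{\left(3,-10 \right)} \left(T + 22\right) = \sqrt{2 + 9 \cdot 3} \left(- \frac{5}{9} + 22\right) = \sqrt{2 + 27} \cdot \frac{193}{9} = \sqrt{29} \cdot \frac{193}{9} = \frac{193 \sqrt{29}}{9}$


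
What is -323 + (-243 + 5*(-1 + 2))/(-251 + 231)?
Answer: -3111/10 ≈ -311.10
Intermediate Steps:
-323 + (-243 + 5*(-1 + 2))/(-251 + 231) = -323 + (-243 + 5*1)/(-20) = -323 + (-243 + 5)*(-1/20) = -323 - 238*(-1/20) = -323 + 119/10 = -3111/10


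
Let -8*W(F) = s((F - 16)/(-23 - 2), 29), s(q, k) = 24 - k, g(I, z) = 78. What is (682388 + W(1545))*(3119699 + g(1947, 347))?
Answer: 17031202698693/8 ≈ 2.1289e+12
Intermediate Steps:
W(F) = 5/8 (W(F) = -(24 - 1*29)/8 = -(24 - 29)/8 = -⅛*(-5) = 5/8)
(682388 + W(1545))*(3119699 + g(1947, 347)) = (682388 + 5/8)*(3119699 + 78) = (5459109/8)*3119777 = 17031202698693/8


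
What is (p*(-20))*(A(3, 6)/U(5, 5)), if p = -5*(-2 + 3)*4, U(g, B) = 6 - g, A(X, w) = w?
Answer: 2400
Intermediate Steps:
p = -20 (p = -5*1*4 = -5*4 = -20)
(p*(-20))*(A(3, 6)/U(5, 5)) = (-20*(-20))*(6/(6 - 1*5)) = 400*(6/(6 - 5)) = 400*(6/1) = 400*(6*1) = 400*6 = 2400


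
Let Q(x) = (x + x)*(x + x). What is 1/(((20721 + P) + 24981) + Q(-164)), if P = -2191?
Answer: 1/151095 ≈ 6.6183e-6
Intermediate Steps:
Q(x) = 4*x² (Q(x) = (2*x)*(2*x) = 4*x²)
1/(((20721 + P) + 24981) + Q(-164)) = 1/(((20721 - 2191) + 24981) + 4*(-164)²) = 1/((18530 + 24981) + 4*26896) = 1/(43511 + 107584) = 1/151095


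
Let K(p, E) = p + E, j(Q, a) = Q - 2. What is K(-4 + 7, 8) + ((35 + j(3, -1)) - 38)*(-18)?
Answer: 47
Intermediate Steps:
j(Q, a) = -2 + Q
K(p, E) = E + p
K(-4 + 7, 8) + ((35 + j(3, -1)) - 38)*(-18) = (8 + (-4 + 7)) + ((35 + (-2 + 3)) - 38)*(-18) = (8 + 3) + ((35 + 1) - 38)*(-18) = 11 + (36 - 38)*(-18) = 11 - 2*(-18) = 11 + 36 = 47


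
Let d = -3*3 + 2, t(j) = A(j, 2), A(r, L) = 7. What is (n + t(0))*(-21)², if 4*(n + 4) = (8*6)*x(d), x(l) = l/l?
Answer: 6615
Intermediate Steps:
t(j) = 7
d = -7 (d = -9 + 2 = -7)
x(l) = 1
n = 8 (n = -4 + ((8*6)*1)/4 = -4 + (48*1)/4 = -4 + (¼)*48 = -4 + 12 = 8)
(n + t(0))*(-21)² = (8 + 7)*(-21)² = 15*441 = 6615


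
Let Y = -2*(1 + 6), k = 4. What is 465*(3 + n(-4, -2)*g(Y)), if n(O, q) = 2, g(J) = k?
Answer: 5115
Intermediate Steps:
Y = -14 (Y = -2*7 = -14)
g(J) = 4
465*(3 + n(-4, -2)*g(Y)) = 465*(3 + 2*4) = 465*(3 + 8) = 465*11 = 5115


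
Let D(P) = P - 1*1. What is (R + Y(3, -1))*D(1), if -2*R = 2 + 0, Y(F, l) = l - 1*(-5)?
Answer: 0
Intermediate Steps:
Y(F, l) = 5 + l (Y(F, l) = l + 5 = 5 + l)
D(P) = -1 + P (D(P) = P - 1 = -1 + P)
R = -1 (R = -(2 + 0)/2 = -½*2 = -1)
(R + Y(3, -1))*D(1) = (-1 + (5 - 1))*(-1 + 1) = (-1 + 4)*0 = 3*0 = 0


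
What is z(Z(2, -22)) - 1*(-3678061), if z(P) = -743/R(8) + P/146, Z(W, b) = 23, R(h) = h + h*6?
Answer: 15035859773/4088 ≈ 3.6780e+6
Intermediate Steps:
R(h) = 7*h (R(h) = h + 6*h = 7*h)
z(P) = -743/56 + P/146 (z(P) = -743/(7*8) + P/146 = -743/56 + P*(1/146) = -743*1/56 + P/146 = -743/56 + P/146)
z(Z(2, -22)) - 1*(-3678061) = (-743/56 + (1/146)*23) - 1*(-3678061) = (-743/56 + 23/146) + 3678061 = -53595/4088 + 3678061 = 15035859773/4088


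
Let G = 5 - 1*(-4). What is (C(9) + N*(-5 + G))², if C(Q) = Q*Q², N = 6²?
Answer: 762129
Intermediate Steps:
G = 9 (G = 5 + 4 = 9)
N = 36
C(Q) = Q³
(C(9) + N*(-5 + G))² = (9³ + 36*(-5 + 9))² = (729 + 36*4)² = (729 + 144)² = 873² = 762129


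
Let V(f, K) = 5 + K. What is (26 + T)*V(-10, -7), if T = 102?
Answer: -256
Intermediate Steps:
(26 + T)*V(-10, -7) = (26 + 102)*(5 - 7) = 128*(-2) = -256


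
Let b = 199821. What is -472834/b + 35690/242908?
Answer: -53861774891/24269059734 ≈ -2.2194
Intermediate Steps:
-472834/b + 35690/242908 = -472834/199821 + 35690/242908 = -472834*1/199821 + 35690*(1/242908) = -472834/199821 + 17845/121454 = -53861774891/24269059734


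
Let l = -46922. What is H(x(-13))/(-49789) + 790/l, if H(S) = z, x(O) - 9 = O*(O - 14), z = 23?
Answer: -20206258/1168099729 ≈ -0.017298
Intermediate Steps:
x(O) = 9 + O*(-14 + O) (x(O) = 9 + O*(O - 14) = 9 + O*(-14 + O))
H(S) = 23
H(x(-13))/(-49789) + 790/l = 23/(-49789) + 790/(-46922) = 23*(-1/49789) + 790*(-1/46922) = -23/49789 - 395/23461 = -20206258/1168099729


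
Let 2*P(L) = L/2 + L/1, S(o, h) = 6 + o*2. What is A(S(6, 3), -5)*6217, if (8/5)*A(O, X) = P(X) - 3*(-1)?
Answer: -93255/32 ≈ -2914.2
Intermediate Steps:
S(o, h) = 6 + 2*o
P(L) = 3*L/4 (P(L) = (L/2 + L/1)/2 = (L*(1/2) + L*1)/2 = (L/2 + L)/2 = (3*L/2)/2 = 3*L/4)
A(O, X) = 15/8 + 15*X/32 (A(O, X) = 5*(3*X/4 - 3*(-1))/8 = 5*(3*X/4 + 3)/8 = 5*(3 + 3*X/4)/8 = 15/8 + 15*X/32)
A(S(6, 3), -5)*6217 = (15/8 + (15/32)*(-5))*6217 = (15/8 - 75/32)*6217 = -15/32*6217 = -93255/32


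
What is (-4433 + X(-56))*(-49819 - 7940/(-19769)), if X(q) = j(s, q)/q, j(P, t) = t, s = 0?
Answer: 4364916676272/19769 ≈ 2.2080e+8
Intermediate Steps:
X(q) = 1 (X(q) = q/q = 1)
(-4433 + X(-56))*(-49819 - 7940/(-19769)) = (-4433 + 1)*(-49819 - 7940/(-19769)) = -4432*(-49819 - 7940*(-1/19769)) = -4432*(-49819 + 7940/19769) = -4432*(-984863871/19769) = 4364916676272/19769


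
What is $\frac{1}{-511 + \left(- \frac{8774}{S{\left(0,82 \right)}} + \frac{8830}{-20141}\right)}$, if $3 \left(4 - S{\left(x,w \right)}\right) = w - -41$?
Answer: $- \frac{745217}{204415463} \approx -0.0036456$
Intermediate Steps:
$S{\left(x,w \right)} = - \frac{29}{3} - \frac{w}{3}$ ($S{\left(x,w \right)} = 4 - \frac{w - -41}{3} = 4 - \frac{w + 41}{3} = 4 - \frac{41 + w}{3} = 4 - \left(\frac{41}{3} + \frac{w}{3}\right) = - \frac{29}{3} - \frac{w}{3}$)
$\frac{1}{-511 + \left(- \frac{8774}{S{\left(0,82 \right)}} + \frac{8830}{-20141}\right)} = \frac{1}{-511 - \left(\frac{8830}{20141} + \frac{8774}{- \frac{29}{3} - \frac{82}{3}}\right)} = \frac{1}{-511 - \left(\frac{8830}{20141} + \frac{8774}{-37}\right)} = \frac{1}{-511 - - \frac{176390424}{745217}} = \frac{1}{-511 + \left(\frac{8774}{37} - \frac{8830}{20141}\right)} = \frac{1}{-511 + \frac{176390424}{745217}} = \frac{1}{- \frac{204415463}{745217}} = - \frac{745217}{204415463}$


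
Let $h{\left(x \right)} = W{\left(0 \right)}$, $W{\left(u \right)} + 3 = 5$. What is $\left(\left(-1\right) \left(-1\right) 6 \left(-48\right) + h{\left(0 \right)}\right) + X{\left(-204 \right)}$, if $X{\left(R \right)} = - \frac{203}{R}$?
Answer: $- \frac{58141}{204} \approx -285.0$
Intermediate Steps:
$W{\left(u \right)} = 2$ ($W{\left(u \right)} = -3 + 5 = 2$)
$h{\left(x \right)} = 2$
$\left(\left(-1\right) \left(-1\right) 6 \left(-48\right) + h{\left(0 \right)}\right) + X{\left(-204 \right)} = \left(\left(-1\right) \left(-1\right) 6 \left(-48\right) + 2\right) - \frac{203}{-204} = \left(1 \cdot 6 \left(-48\right) + 2\right) - - \frac{203}{204} = \left(6 \left(-48\right) + 2\right) + \frac{203}{204} = \left(-288 + 2\right) + \frac{203}{204} = -286 + \frac{203}{204} = - \frac{58141}{204}$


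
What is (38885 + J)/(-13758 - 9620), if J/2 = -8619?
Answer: -21647/23378 ≈ -0.92596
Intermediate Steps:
J = -17238 (J = 2*(-8619) = -17238)
(38885 + J)/(-13758 - 9620) = (38885 - 17238)/(-13758 - 9620) = 21647/(-23378) = 21647*(-1/23378) = -21647/23378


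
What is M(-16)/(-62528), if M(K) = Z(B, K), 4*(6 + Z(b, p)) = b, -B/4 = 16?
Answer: 11/31264 ≈ 0.00035184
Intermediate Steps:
B = -64 (B = -4*16 = -64)
Z(b, p) = -6 + b/4
M(K) = -22 (M(K) = -6 + (¼)*(-64) = -6 - 16 = -22)
M(-16)/(-62528) = -22/(-62528) = -22*(-1/62528) = 11/31264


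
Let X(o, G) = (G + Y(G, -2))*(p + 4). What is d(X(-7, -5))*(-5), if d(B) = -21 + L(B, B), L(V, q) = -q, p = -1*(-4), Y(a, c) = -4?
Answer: -255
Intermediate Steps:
p = 4
X(o, G) = -32 + 8*G (X(o, G) = (G - 4)*(4 + 4) = (-4 + G)*8 = -32 + 8*G)
d(B) = -21 - B
d(X(-7, -5))*(-5) = (-21 - (-32 + 8*(-5)))*(-5) = (-21 - (-32 - 40))*(-5) = (-21 - 1*(-72))*(-5) = (-21 + 72)*(-5) = 51*(-5) = -255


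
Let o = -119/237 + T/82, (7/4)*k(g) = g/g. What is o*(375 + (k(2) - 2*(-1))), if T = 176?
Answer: 14075737/22673 ≈ 620.81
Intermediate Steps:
k(g) = 4/7 (k(g) = 4*(g/g)/7 = (4/7)*1 = 4/7)
o = 15977/9717 (o = -119/237 + 176/82 = -119*1/237 + 176*(1/82) = -119/237 + 88/41 = 15977/9717 ≈ 1.6442)
o*(375 + (k(2) - 2*(-1))) = 15977*(375 + (4/7 - 2*(-1)))/9717 = 15977*(375 + (4/7 + 2))/9717 = 15977*(375 + 18/7)/9717 = (15977/9717)*(2643/7) = 14075737/22673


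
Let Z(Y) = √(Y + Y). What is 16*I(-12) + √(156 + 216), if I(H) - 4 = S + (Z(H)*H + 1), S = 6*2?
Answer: 272 + 2*√93 - 384*I*√6 ≈ 291.29 - 940.6*I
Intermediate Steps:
S = 12
Z(Y) = √2*√Y (Z(Y) = √(2*Y) = √2*√Y)
I(H) = 17 + √2*H^(3/2) (I(H) = 4 + (12 + ((√2*√H)*H + 1)) = 4 + (12 + (√2*H^(3/2) + 1)) = 4 + (12 + (1 + √2*H^(3/2))) = 4 + (13 + √2*H^(3/2)) = 17 + √2*H^(3/2))
16*I(-12) + √(156 + 216) = 16*(17 + √2*(-12)^(3/2)) + √(156 + 216) = 16*(17 + √2*(-24*I*√3)) + √372 = 16*(17 - 24*I*√6) + 2*√93 = (272 - 384*I*√6) + 2*√93 = 272 + 2*√93 - 384*I*√6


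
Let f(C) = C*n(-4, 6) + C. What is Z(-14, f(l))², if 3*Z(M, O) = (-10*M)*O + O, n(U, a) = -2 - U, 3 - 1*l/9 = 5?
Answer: 6441444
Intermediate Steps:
l = -18 (l = 27 - 9*5 = 27 - 45 = -18)
f(C) = 3*C (f(C) = C*(-2 - 1*(-4)) + C = C*(-2 + 4) + C = C*2 + C = 2*C + C = 3*C)
Z(M, O) = O/3 - 10*M*O/3 (Z(M, O) = ((-10*M)*O + O)/3 = (-10*M*O + O)/3 = (O - 10*M*O)/3 = O/3 - 10*M*O/3)
Z(-14, f(l))² = ((3*(-18))*(1 - 10*(-14))/3)² = ((⅓)*(-54)*(1 + 140))² = ((⅓)*(-54)*141)² = (-2538)² = 6441444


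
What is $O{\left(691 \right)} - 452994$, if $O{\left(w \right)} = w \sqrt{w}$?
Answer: $-452994 + 691 \sqrt{691} \approx -4.3483 \cdot 10^{5}$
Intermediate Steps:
$O{\left(w \right)} = w^{\frac{3}{2}}$
$O{\left(691 \right)} - 452994 = 691^{\frac{3}{2}} - 452994 = 691 \sqrt{691} - 452994 = -452994 + 691 \sqrt{691}$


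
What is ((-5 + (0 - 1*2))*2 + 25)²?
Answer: 121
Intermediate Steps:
((-5 + (0 - 1*2))*2 + 25)² = ((-5 + (0 - 2))*2 + 25)² = ((-5 - 2)*2 + 25)² = (-7*2 + 25)² = (-14 + 25)² = 11² = 121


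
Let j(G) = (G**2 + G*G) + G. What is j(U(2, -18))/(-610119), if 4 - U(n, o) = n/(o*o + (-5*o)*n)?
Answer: -1140931/19372498488 ≈ -5.8894e-5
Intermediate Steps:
U(n, o) = 4 - n/(o**2 - 5*n*o) (U(n, o) = 4 - n/(o*o + (-5*o)*n) = 4 - n/(o**2 - 5*n*o))
j(G) = G + 2*G**2 (j(G) = (G**2 + G**2) + G = 2*G**2 + G = G + 2*G**2)
j(U(2, -18))/(-610119) = (((2 - 4*(-18)**2 + 20*2*(-18))/((-18)*(-1*(-18) + 5*2)))*(1 + 2*((2 - 4*(-18)**2 + 20*2*(-18))/((-18)*(-1*(-18) + 5*2)))))/(-610119) = ((-(2 - 4*324 - 720)/(18*(18 + 10)))*(1 + 2*(-(2 - 4*324 - 720)/(18*(18 + 10)))))*(-1/610119) = ((-1/18*(2 - 1296 - 720)/28)*(1 + 2*(-1/18*(2 - 1296 - 720)/28)))*(-1/610119) = ((-1/18*1/28*(-2014))*(1 + 2*(-1/18*1/28*(-2014))))*(-1/610119) = (1007*(1 + 2*(1007/252))/252)*(-1/610119) = (1007*(1 + 1007/126)/252)*(-1/610119) = ((1007/252)*(1133/126))*(-1/610119) = (1140931/31752)*(-1/610119) = -1140931/19372498488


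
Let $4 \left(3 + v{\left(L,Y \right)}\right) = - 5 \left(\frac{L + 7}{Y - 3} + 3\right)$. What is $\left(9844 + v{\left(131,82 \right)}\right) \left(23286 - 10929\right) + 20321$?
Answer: $\frac{38410506953}{316} \approx 1.2155 \cdot 10^{8}$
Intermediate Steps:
$v{\left(L,Y \right)} = - \frac{27}{4} - \frac{5 \left(7 + L\right)}{4 \left(-3 + Y\right)}$ ($v{\left(L,Y \right)} = -3 + \frac{\left(-5\right) \left(\frac{L + 7}{Y - 3} + 3\right)}{4} = -3 + \frac{\left(-5\right) \left(\frac{7 + L}{-3 + Y} + 3\right)}{4} = -3 + \frac{\left(-5\right) \left(3 + \frac{7 + L}{-3 + Y}\right)}{4} = -3 + \frac{-15 - \frac{5 \left(7 + L\right)}{-3 + Y}}{4} = -3 - \left(\frac{15}{4} + \frac{5 \left(7 + L\right)}{4 \left(-3 + Y\right)}\right) = - \frac{27}{4} - \frac{5 \left(7 + L\right)}{4 \left(-3 + Y\right)}$)
$\left(9844 + v{\left(131,82 \right)}\right) \left(23286 - 10929\right) + 20321 = \left(9844 + \frac{46 - 2214 - 655}{4 \left(-3 + 82\right)}\right) \left(23286 - 10929\right) + 20321 = \left(9844 + \frac{46 - 2214 - 655}{4 \cdot 79}\right) 12357 + 20321 = \left(9844 + \frac{1}{4} \cdot \frac{1}{79} \left(-2823\right)\right) 12357 + 20321 = \left(9844 - \frac{2823}{316}\right) 12357 + 20321 = \frac{3107881}{316} \cdot 12357 + 20321 = \frac{38404085517}{316} + 20321 = \frac{38410506953}{316}$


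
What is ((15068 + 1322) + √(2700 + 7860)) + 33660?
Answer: 50050 + 8*√165 ≈ 50153.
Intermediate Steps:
((15068 + 1322) + √(2700 + 7860)) + 33660 = (16390 + √10560) + 33660 = (16390 + 8*√165) + 33660 = 50050 + 8*√165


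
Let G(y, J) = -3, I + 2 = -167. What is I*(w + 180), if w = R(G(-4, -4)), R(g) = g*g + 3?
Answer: -32448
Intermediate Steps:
I = -169 (I = -2 - 167 = -169)
R(g) = 3 + g² (R(g) = g² + 3 = 3 + g²)
w = 12 (w = 3 + (-3)² = 3 + 9 = 12)
I*(w + 180) = -169*(12 + 180) = -169*192 = -32448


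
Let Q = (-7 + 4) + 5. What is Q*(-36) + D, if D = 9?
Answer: -63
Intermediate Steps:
Q = 2 (Q = -3 + 5 = 2)
Q*(-36) + D = 2*(-36) + 9 = -72 + 9 = -63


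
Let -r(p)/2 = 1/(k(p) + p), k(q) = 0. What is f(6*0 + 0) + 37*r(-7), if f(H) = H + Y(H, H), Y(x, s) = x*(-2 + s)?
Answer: 74/7 ≈ 10.571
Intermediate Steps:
f(H) = H + H*(-2 + H)
r(p) = -2/p (r(p) = -2/(0 + p) = -2/p)
f(6*0 + 0) + 37*r(-7) = (6*0 + 0)*(-1 + (6*0 + 0)) + 37*(-2/(-7)) = (0 + 0)*(-1 + (0 + 0)) + 37*(-2*(-⅐)) = 0*(-1 + 0) + 37*(2/7) = 0*(-1) + 74/7 = 0 + 74/7 = 74/7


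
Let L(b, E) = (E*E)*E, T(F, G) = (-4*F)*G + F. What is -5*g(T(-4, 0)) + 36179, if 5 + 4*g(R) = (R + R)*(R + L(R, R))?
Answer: 142021/4 ≈ 35505.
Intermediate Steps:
T(F, G) = F - 4*F*G (T(F, G) = -4*F*G + F = F - 4*F*G)
L(b, E) = E³ (L(b, E) = E²*E = E³)
g(R) = -5/4 + R*(R + R³)/2 (g(R) = -5/4 + ((R + R)*(R + R³))/4 = -5/4 + ((2*R)*(R + R³))/4 = -5/4 + (2*R*(R + R³))/4 = -5/4 + R*(R + R³)/2)
-5*g(T(-4, 0)) + 36179 = -5*(-5/4 + (-4*(1 - 4*0))²/2 + (-4*(1 - 4*0))⁴/2) + 36179 = -5*(-5/4 + (-4*(1 + 0))²/2 + (-4*(1 + 0))⁴/2) + 36179 = -5*(-5/4 + (-4*1)²/2 + (-4*1)⁴/2) + 36179 = -5*(-5/4 + (½)*(-4)² + (½)*(-4)⁴) + 36179 = -5*(-5/4 + (½)*16 + (½)*256) + 36179 = -5*(-5/4 + 8 + 128) + 36179 = -5*539/4 + 36179 = -2695/4 + 36179 = 142021/4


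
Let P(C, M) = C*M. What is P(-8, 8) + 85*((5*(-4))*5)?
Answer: -8564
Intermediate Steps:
P(-8, 8) + 85*((5*(-4))*5) = -8*8 + 85*((5*(-4))*5) = -64 + 85*(-20*5) = -64 + 85*(-100) = -64 - 8500 = -8564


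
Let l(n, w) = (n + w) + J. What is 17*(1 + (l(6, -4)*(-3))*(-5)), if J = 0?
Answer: 527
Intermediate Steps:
l(n, w) = n + w (l(n, w) = (n + w) + 0 = n + w)
17*(1 + (l(6, -4)*(-3))*(-5)) = 17*(1 + ((6 - 4)*(-3))*(-5)) = 17*(1 + (2*(-3))*(-5)) = 17*(1 - 6*(-5)) = 17*(1 + 30) = 17*31 = 527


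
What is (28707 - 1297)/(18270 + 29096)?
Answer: 13705/23683 ≈ 0.57868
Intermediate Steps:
(28707 - 1297)/(18270 + 29096) = 27410/47366 = 27410*(1/47366) = 13705/23683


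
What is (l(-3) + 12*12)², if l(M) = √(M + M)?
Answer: (144 + I*√6)² ≈ 20730.0 + 705.45*I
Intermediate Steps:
l(M) = √2*√M (l(M) = √(2*M) = √2*√M)
(l(-3) + 12*12)² = (√2*√(-3) + 12*12)² = (√2*(I*√3) + 144)² = (I*√6 + 144)² = (144 + I*√6)²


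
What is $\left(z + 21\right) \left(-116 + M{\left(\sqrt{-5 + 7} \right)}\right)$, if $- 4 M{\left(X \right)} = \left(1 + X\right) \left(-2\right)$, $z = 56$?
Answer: $- \frac{17787}{2} + \frac{77 \sqrt{2}}{2} \approx -8839.0$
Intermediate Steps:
$M{\left(X \right)} = \frac{1}{2} + \frac{X}{2}$ ($M{\left(X \right)} = - \frac{\left(1 + X\right) \left(-2\right)}{4} = - \frac{-2 - 2 X}{4} = \frac{1}{2} + \frac{X}{2}$)
$\left(z + 21\right) \left(-116 + M{\left(\sqrt{-5 + 7} \right)}\right) = \left(56 + 21\right) \left(-116 + \left(\frac{1}{2} + \frac{\sqrt{-5 + 7}}{2}\right)\right) = 77 \left(-116 + \left(\frac{1}{2} + \frac{\sqrt{2}}{2}\right)\right) = 77 \left(- \frac{231}{2} + \frac{\sqrt{2}}{2}\right) = - \frac{17787}{2} + \frac{77 \sqrt{2}}{2}$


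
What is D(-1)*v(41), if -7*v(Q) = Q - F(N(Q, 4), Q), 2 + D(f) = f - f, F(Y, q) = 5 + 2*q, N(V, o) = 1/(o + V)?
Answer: -92/7 ≈ -13.143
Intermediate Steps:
N(V, o) = 1/(V + o)
D(f) = -2 (D(f) = -2 + (f - f) = -2 + 0 = -2)
v(Q) = 5/7 + Q/7 (v(Q) = -(Q - (5 + 2*Q))/7 = -(Q + (-5 - 2*Q))/7 = -(-5 - Q)/7 = 5/7 + Q/7)
D(-1)*v(41) = -2*(5/7 + (1/7)*41) = -2*(5/7 + 41/7) = -2*46/7 = -92/7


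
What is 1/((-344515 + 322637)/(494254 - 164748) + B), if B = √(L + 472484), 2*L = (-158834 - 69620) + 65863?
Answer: 3604466134/21236489768444951 + 27143551009*√1564754/21236489768444951 ≈ 0.0015990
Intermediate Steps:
L = -162591/2 (L = ((-158834 - 69620) + 65863)/2 = (-228454 + 65863)/2 = (½)*(-162591) = -162591/2 ≈ -81296.)
B = √1564754/2 (B = √(-162591/2 + 472484) = √(782377/2) = √1564754/2 ≈ 625.45)
1/((-344515 + 322637)/(494254 - 164748) + B) = 1/((-344515 + 322637)/(494254 - 164748) + √1564754/2) = 1/(-21878/329506 + √1564754/2) = 1/(-21878*1/329506 + √1564754/2) = 1/(-10939/164753 + √1564754/2)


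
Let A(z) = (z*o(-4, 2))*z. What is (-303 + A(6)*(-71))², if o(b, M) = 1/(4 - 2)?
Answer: 2499561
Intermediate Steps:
o(b, M) = ½ (o(b, M) = 1/2 = ½)
A(z) = z²/2 (A(z) = (z*(½))*z = (z/2)*z = z²/2)
(-303 + A(6)*(-71))² = (-303 + ((½)*6²)*(-71))² = (-303 + ((½)*36)*(-71))² = (-303 + 18*(-71))² = (-303 - 1278)² = (-1581)² = 2499561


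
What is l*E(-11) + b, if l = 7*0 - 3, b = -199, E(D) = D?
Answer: -166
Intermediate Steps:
l = -3 (l = 0 - 3 = -3)
l*E(-11) + b = -3*(-11) - 199 = 33 - 199 = -166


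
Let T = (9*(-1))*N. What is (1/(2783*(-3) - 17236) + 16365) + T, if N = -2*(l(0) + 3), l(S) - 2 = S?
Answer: 421001174/25585 ≈ 16455.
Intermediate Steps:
l(S) = 2 + S
N = -10 (N = -2*((2 + 0) + 3) = -2*(2 + 3) = -2*5 = -10)
T = 90 (T = (9*(-1))*(-10) = -9*(-10) = 90)
(1/(2783*(-3) - 17236) + 16365) + T = (1/(2783*(-3) - 17236) + 16365) + 90 = (1/(-8349 - 17236) + 16365) + 90 = (1/(-25585) + 16365) + 90 = (-1/25585 + 16365) + 90 = 418698524/25585 + 90 = 421001174/25585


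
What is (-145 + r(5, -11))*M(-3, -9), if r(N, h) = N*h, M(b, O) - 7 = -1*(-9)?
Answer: -3200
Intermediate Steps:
M(b, O) = 16 (M(b, O) = 7 - 1*(-9) = 7 + 9 = 16)
(-145 + r(5, -11))*M(-3, -9) = (-145 + 5*(-11))*16 = (-145 - 55)*16 = -200*16 = -3200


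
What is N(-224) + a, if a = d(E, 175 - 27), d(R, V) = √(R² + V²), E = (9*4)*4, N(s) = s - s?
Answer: 4*√2665 ≈ 206.49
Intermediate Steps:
N(s) = 0
E = 144 (E = 36*4 = 144)
a = 4*√2665 (a = √(144² + (175 - 27)²) = √(20736 + 148²) = √(20736 + 21904) = √42640 = 4*√2665 ≈ 206.49)
N(-224) + a = 0 + 4*√2665 = 4*√2665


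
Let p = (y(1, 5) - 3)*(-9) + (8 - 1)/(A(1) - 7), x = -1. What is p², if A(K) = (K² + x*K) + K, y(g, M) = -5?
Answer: 180625/36 ≈ 5017.4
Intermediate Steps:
A(K) = K² (A(K) = (K² - K) + K = K²)
p = 425/6 (p = (-5 - 3)*(-9) + (8 - 1)/(1² - 7) = -8*(-9) + 7/(1 - 7) = 72 + 7/(-6) = 72 + 7*(-⅙) = 72 - 7/6 = 425/6 ≈ 70.833)
p² = (425/6)² = 180625/36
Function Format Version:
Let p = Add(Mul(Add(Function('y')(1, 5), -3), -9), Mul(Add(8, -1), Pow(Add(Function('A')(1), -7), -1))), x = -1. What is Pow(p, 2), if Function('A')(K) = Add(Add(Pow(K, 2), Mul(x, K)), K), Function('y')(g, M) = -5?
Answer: Rational(180625, 36) ≈ 5017.4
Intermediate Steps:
Function('A')(K) = Pow(K, 2) (Function('A')(K) = Add(Add(Pow(K, 2), Mul(-1, K)), K) = Pow(K, 2))
p = Rational(425, 6) (p = Add(Mul(Add(-5, -3), -9), Mul(Add(8, -1), Pow(Add(Pow(1, 2), -7), -1))) = Add(Mul(-8, -9), Mul(7, Pow(Add(1, -7), -1))) = Add(72, Mul(7, Pow(-6, -1))) = Add(72, Mul(7, Rational(-1, 6))) = Add(72, Rational(-7, 6)) = Rational(425, 6) ≈ 70.833)
Pow(p, 2) = Pow(Rational(425, 6), 2) = Rational(180625, 36)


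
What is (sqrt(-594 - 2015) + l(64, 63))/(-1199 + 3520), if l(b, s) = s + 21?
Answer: 84/2321 + I*sqrt(2609)/2321 ≈ 0.036191 + 0.022007*I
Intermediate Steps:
l(b, s) = 21 + s
(sqrt(-594 - 2015) + l(64, 63))/(-1199 + 3520) = (sqrt(-594 - 2015) + (21 + 63))/(-1199 + 3520) = (sqrt(-2609) + 84)/2321 = (I*sqrt(2609) + 84)*(1/2321) = (84 + I*sqrt(2609))*(1/2321) = 84/2321 + I*sqrt(2609)/2321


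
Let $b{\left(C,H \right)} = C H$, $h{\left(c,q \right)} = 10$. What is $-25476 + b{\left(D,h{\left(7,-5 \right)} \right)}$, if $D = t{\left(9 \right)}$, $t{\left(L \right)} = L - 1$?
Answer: $-25396$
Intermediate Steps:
$t{\left(L \right)} = -1 + L$ ($t{\left(L \right)} = L - 1 = -1 + L$)
$D = 8$ ($D = -1 + 9 = 8$)
$-25476 + b{\left(D,h{\left(7,-5 \right)} \right)} = -25476 + 8 \cdot 10 = -25476 + 80 = -25396$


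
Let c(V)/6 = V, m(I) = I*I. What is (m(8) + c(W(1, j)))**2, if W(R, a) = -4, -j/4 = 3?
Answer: 1600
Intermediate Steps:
j = -12 (j = -4*3 = -12)
m(I) = I**2
c(V) = 6*V
(m(8) + c(W(1, j)))**2 = (8**2 + 6*(-4))**2 = (64 - 24)**2 = 40**2 = 1600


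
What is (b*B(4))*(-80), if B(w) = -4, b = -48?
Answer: -15360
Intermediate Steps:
(b*B(4))*(-80) = -48*(-4)*(-80) = 192*(-80) = -15360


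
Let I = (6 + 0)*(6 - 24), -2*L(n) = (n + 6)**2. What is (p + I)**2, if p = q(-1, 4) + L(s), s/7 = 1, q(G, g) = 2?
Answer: 145161/4 ≈ 36290.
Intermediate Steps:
s = 7 (s = 7*1 = 7)
L(n) = -(6 + n)**2/2 (L(n) = -(n + 6)**2/2 = -(6 + n)**2/2)
I = -108 (I = 6*(-18) = -108)
p = -165/2 (p = 2 - (6 + 7)**2/2 = 2 - 1/2*13**2 = 2 - 1/2*169 = 2 - 169/2 = -165/2 ≈ -82.500)
(p + I)**2 = (-165/2 - 108)**2 = (-381/2)**2 = 145161/4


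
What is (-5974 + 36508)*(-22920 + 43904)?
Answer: 640725456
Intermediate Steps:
(-5974 + 36508)*(-22920 + 43904) = 30534*20984 = 640725456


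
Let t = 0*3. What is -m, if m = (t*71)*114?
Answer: 0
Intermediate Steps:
t = 0
m = 0 (m = (0*71)*114 = 0*114 = 0)
-m = -1*0 = 0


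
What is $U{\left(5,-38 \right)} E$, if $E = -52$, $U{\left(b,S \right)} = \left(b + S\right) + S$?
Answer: $3692$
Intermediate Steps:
$U{\left(b,S \right)} = b + 2 S$ ($U{\left(b,S \right)} = \left(S + b\right) + S = b + 2 S$)
$U{\left(5,-38 \right)} E = \left(5 + 2 \left(-38\right)\right) \left(-52\right) = \left(5 - 76\right) \left(-52\right) = \left(-71\right) \left(-52\right) = 3692$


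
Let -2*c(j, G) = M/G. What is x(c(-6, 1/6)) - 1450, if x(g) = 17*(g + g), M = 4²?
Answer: -3082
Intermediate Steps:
M = 16
c(j, G) = -8/G
x(g) = 34*g (x(g) = 17*(2*g) = 34*g)
x(c(-6, 1/6)) - 1450 = 34*(-8/(1/6)) - 1450 = 34*(-8/⅙) - 1450 = 34*(-8*6) - 1450 = 34*(-48) - 1450 = -1632 - 1450 = -3082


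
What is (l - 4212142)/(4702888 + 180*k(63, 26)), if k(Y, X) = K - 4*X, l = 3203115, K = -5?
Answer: -1009027/4683268 ≈ -0.21545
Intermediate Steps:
k(Y, X) = -5 - 4*X
(l - 4212142)/(4702888 + 180*k(63, 26)) = (3203115 - 4212142)/(4702888 + 180*(-5 - 4*26)) = -1009027/(4702888 + 180*(-5 - 104)) = -1009027/(4702888 + 180*(-109)) = -1009027/(4702888 - 19620) = -1009027/4683268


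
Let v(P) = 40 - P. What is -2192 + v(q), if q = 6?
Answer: -2158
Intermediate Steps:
-2192 + v(q) = -2192 + (40 - 1*6) = -2192 + (40 - 6) = -2192 + 34 = -2158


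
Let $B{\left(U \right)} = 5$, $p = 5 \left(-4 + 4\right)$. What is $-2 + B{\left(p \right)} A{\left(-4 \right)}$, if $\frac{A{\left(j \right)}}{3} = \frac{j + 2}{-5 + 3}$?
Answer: $13$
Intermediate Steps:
$p = 0$ ($p = 5 \cdot 0 = 0$)
$A{\left(j \right)} = -3 - \frac{3 j}{2}$ ($A{\left(j \right)} = 3 \frac{j + 2}{-5 + 3} = 3 \frac{2 + j}{-2} = 3 \left(2 + j\right) \left(- \frac{1}{2}\right) = 3 \left(-1 - \frac{j}{2}\right) = -3 - \frac{3 j}{2}$)
$-2 + B{\left(p \right)} A{\left(-4 \right)} = -2 + 5 \left(-3 - -6\right) = -2 + 5 \left(-3 + 6\right) = -2 + 5 \cdot 3 = -2 + 15 = 13$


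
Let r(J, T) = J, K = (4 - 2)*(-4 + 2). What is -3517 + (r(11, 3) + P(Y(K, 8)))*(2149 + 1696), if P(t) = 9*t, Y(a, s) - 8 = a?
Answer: 177198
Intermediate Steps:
K = -4 (K = 2*(-2) = -4)
Y(a, s) = 8 + a
-3517 + (r(11, 3) + P(Y(K, 8)))*(2149 + 1696) = -3517 + (11 + 9*(8 - 4))*(2149 + 1696) = -3517 + (11 + 9*4)*3845 = -3517 + (11 + 36)*3845 = -3517 + 47*3845 = -3517 + 180715 = 177198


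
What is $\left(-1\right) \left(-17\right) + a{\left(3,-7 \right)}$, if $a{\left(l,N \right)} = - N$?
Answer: $24$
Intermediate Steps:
$\left(-1\right) \left(-17\right) + a{\left(3,-7 \right)} = \left(-1\right) \left(-17\right) - -7 = 17 + 7 = 24$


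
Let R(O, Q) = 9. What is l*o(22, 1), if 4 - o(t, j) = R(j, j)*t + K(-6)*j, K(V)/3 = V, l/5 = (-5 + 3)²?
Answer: -3520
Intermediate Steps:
l = 20 (l = 5*(-5 + 3)² = 5*(-2)² = 5*4 = 20)
K(V) = 3*V
o(t, j) = 4 - 9*t + 18*j (o(t, j) = 4 - (9*t + (3*(-6))*j) = 4 - (9*t - 18*j) = 4 - (-18*j + 9*t) = 4 + (-9*t + 18*j) = 4 - 9*t + 18*j)
l*o(22, 1) = 20*(4 - 9*22 + 18*1) = 20*(4 - 198 + 18) = 20*(-176) = -3520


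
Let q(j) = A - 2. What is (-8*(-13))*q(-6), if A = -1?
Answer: -312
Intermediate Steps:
q(j) = -3 (q(j) = -1 - 2 = -3)
(-8*(-13))*q(-6) = -8*(-13)*(-3) = 104*(-3) = -312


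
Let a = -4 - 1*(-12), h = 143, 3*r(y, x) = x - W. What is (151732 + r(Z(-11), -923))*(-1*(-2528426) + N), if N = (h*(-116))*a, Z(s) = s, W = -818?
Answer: 363423840234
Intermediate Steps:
r(y, x) = 818/3 + x/3 (r(y, x) = (x - 1*(-818))/3 = (x + 818)/3 = (818 + x)/3 = 818/3 + x/3)
a = 8 (a = -4 + 12 = 8)
N = -132704 (N = (143*(-116))*8 = -16588*8 = -132704)
(151732 + r(Z(-11), -923))*(-1*(-2528426) + N) = (151732 + (818/3 + (1/3)*(-923)))*(-1*(-2528426) - 132704) = (151732 + (818/3 - 923/3))*(2528426 - 132704) = (151732 - 35)*2395722 = 151697*2395722 = 363423840234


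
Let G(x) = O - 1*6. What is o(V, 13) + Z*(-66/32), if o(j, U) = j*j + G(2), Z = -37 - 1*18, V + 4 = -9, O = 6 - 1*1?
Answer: 4503/16 ≈ 281.44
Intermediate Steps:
O = 5 (O = 6 - 1 = 5)
V = -13 (V = -4 - 9 = -13)
Z = -55 (Z = -37 - 18 = -55)
G(x) = -1 (G(x) = 5 - 1*6 = 5 - 6 = -1)
o(j, U) = -1 + j**2 (o(j, U) = j*j - 1 = j**2 - 1 = -1 + j**2)
o(V, 13) + Z*(-66/32) = (-1 + (-13)**2) - (-3630)/32 = (-1 + 169) - (-3630)/32 = 168 - 55*(-33/16) = 168 + 1815/16 = 4503/16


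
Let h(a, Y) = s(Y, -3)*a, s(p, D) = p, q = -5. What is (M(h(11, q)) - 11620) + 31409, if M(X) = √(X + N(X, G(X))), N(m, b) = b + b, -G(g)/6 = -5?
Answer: 19789 + √5 ≈ 19791.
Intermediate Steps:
G(g) = 30 (G(g) = -6*(-5) = 30)
h(a, Y) = Y*a
N(m, b) = 2*b
M(X) = √(60 + X) (M(X) = √(X + 2*30) = √(X + 60) = √(60 + X))
(M(h(11, q)) - 11620) + 31409 = (√(60 - 5*11) - 11620) + 31409 = (√(60 - 55) - 11620) + 31409 = (√5 - 11620) + 31409 = (-11620 + √5) + 31409 = 19789 + √5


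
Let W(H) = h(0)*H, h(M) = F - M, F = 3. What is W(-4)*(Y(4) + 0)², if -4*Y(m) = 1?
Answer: -¾ ≈ -0.75000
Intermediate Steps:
Y(m) = -¼ (Y(m) = -¼*1 = -¼)
h(M) = 3 - M
W(H) = 3*H (W(H) = (3 - 1*0)*H = (3 + 0)*H = 3*H)
W(-4)*(Y(4) + 0)² = (3*(-4))*(-¼ + 0)² = -12*(-¼)² = -12*1/16 = -¾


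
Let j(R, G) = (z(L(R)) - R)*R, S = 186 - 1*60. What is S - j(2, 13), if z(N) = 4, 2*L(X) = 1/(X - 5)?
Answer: 122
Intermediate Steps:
L(X) = 1/(2*(-5 + X)) (L(X) = 1/(2*(X - 5)) = 1/(2*(-5 + X)))
S = 126 (S = 186 - 60 = 126)
j(R, G) = R*(4 - R) (j(R, G) = (4 - R)*R = R*(4 - R))
S - j(2, 13) = 126 - 2*(4 - 1*2) = 126 - 2*(4 - 2) = 126 - 2*2 = 126 - 1*4 = 126 - 4 = 122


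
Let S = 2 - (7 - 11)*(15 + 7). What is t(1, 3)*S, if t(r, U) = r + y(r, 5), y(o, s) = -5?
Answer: -360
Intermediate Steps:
t(r, U) = -5 + r (t(r, U) = r - 5 = -5 + r)
S = 90 (S = 2 - (-4)*22 = 2 - 1*(-88) = 2 + 88 = 90)
t(1, 3)*S = (-5 + 1)*90 = -4*90 = -360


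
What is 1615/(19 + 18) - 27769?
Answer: -1025838/37 ≈ -27725.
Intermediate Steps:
1615/(19 + 18) - 27769 = 1615/37 - 27769 = -1025838/37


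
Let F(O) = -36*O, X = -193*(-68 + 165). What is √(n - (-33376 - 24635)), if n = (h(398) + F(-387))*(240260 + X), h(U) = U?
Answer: √3174711881 ≈ 56345.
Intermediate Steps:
X = -18721 (X = -193*97 = -18721)
n = 3174653870 (n = (398 - 36*(-387))*(240260 - 18721) = (398 + 13932)*221539 = 14330*221539 = 3174653870)
√(n - (-33376 - 24635)) = √(3174653870 - (-33376 - 24635)) = √(3174653870 - 1*(-58011)) = √(3174653870 + 58011) = √3174711881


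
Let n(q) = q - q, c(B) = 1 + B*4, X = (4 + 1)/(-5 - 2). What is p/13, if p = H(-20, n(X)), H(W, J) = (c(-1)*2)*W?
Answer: 120/13 ≈ 9.2308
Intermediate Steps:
X = -5/7 (X = 5/(-7) = 5*(-1/7) = -5/7 ≈ -0.71429)
c(B) = 1 + 4*B
n(q) = 0
H(W, J) = -6*W (H(W, J) = ((1 + 4*(-1))*2)*W = ((1 - 4)*2)*W = (-3*2)*W = -6*W)
p = 120 (p = -6*(-20) = 120)
p/13 = 120/13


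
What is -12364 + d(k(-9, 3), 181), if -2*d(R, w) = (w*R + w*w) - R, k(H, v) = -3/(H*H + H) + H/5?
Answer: -114315/4 ≈ -28579.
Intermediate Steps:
k(H, v) = -3/(H + H**2) + H/5 (k(H, v) = -3/(H**2 + H) + H*(1/5) = -3/(H + H**2) + H/5)
d(R, w) = R/2 - w**2/2 - R*w/2 (d(R, w) = -((w*R + w*w) - R)/2 = -((R*w + w**2) - R)/2 = -((w**2 + R*w) - R)/2 = -(w**2 - R + R*w)/2 = R/2 - w**2/2 - R*w/2)
-12364 + d(k(-9, 3), 181) = -12364 + (((1/5)*(-15 + (-9)**2 + (-9)**3)/(-9*(1 - 9)))/2 - 1/2*181**2 - 1/2*(1/5)*(-15 + (-9)**2 + (-9)**3)/(-9*(1 - 9))*181) = -12364 + (((1/5)*(-1/9)*(-15 + 81 - 729)/(-8))/2 - 1/2*32761 - 1/2*(1/5)*(-1/9)*(-15 + 81 - 729)/(-8)*181) = -12364 + (((1/5)*(-1/9)*(-1/8)*(-663))/2 - 32761/2 - 1/2*(1/5)*(-1/9)*(-1/8)*(-663)*181) = -12364 + ((1/2)*(-221/120) - 32761/2 - 1/2*(-221/120)*181) = -12364 + (-221/240 - 32761/2 + 40001/240) = -12364 - 64859/4 = -114315/4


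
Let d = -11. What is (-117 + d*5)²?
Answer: 29584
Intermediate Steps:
(-117 + d*5)² = (-117 - 11*5)² = (-117 - 55)² = (-172)² = 29584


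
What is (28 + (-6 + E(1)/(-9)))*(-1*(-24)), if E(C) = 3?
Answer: 520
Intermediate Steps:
(28 + (-6 + E(1)/(-9)))*(-1*(-24)) = (28 + (-6 + 3/(-9)))*(-1*(-24)) = (28 + (-6 + 3*(-⅑)))*24 = (28 + (-6 - ⅓))*24 = (28 - 19/3)*24 = (65/3)*24 = 520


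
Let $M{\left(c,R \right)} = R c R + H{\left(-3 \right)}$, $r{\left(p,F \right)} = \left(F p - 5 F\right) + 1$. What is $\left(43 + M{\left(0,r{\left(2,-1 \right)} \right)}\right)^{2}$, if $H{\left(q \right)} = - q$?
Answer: $2116$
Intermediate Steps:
$r{\left(p,F \right)} = 1 - 5 F + F p$ ($r{\left(p,F \right)} = \left(- 5 F + F p\right) + 1 = 1 - 5 F + F p$)
$M{\left(c,R \right)} = 3 + c R^{2}$ ($M{\left(c,R \right)} = R c R - -3 = c R^{2} + 3 = 3 + c R^{2}$)
$\left(43 + M{\left(0,r{\left(2,-1 \right)} \right)}\right)^{2} = \left(43 + \left(3 + 0 \left(1 - -5 - 2\right)^{2}\right)\right)^{2} = \left(43 + \left(3 + 0 \left(1 + 5 - 2\right)^{2}\right)\right)^{2} = \left(43 + \left(3 + 0 \cdot 4^{2}\right)\right)^{2} = \left(43 + \left(3 + 0 \cdot 16\right)\right)^{2} = \left(43 + \left(3 + 0\right)\right)^{2} = \left(43 + 3\right)^{2} = 46^{2} = 2116$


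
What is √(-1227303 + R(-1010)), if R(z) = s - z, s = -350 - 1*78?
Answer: I*√1226721 ≈ 1107.6*I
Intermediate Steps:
s = -428 (s = -350 - 78 = -428)
R(z) = -428 - z
√(-1227303 + R(-1010)) = √(-1227303 + (-428 - 1*(-1010))) = √(-1227303 + (-428 + 1010)) = √(-1227303 + 582) = √(-1226721) = I*√1226721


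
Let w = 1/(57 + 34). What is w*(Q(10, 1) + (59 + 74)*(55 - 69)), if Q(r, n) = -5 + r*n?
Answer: -1857/91 ≈ -20.407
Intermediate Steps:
w = 1/91 ≈ 0.010989
Q(r, n) = -5 + n*r
w*(Q(10, 1) + (59 + 74)*(55 - 69)) = ((-5 + 1*10) + (59 + 74)*(55 - 69))/91 = ((-5 + 10) + 133*(-14))/91 = (5 - 1862)/91 = (1/91)*(-1857) = -1857/91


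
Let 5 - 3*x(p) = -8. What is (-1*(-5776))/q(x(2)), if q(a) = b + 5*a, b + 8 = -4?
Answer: 17328/29 ≈ 597.52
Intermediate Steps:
b = -12 (b = -8 - 4 = -12)
x(p) = 13/3 (x(p) = 5/3 - 1/3*(-8) = 5/3 + 8/3 = 13/3)
q(a) = -12 + 5*a
(-1*(-5776))/q(x(2)) = (-1*(-5776))/(-12 + 5*(13/3)) = 5776/(-12 + 65/3) = 5776/(29/3) = 5776*(3/29) = 17328/29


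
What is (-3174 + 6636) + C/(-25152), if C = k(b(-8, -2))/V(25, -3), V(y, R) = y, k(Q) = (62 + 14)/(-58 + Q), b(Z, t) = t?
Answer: 32653584019/9432000 ≈ 3462.0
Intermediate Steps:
k(Q) = 76/(-58 + Q)
C = -19/375 (C = (76/(-58 - 2))/25 = (76/(-60))*(1/25) = (76*(-1/60))*(1/25) = -19/15*1/25 = -19/375 ≈ -0.050667)
(-3174 + 6636) + C/(-25152) = (-3174 + 6636) - 19/375/(-25152) = 3462 - 19/375*(-1/25152) = 3462 + 19/9432000 = 32653584019/9432000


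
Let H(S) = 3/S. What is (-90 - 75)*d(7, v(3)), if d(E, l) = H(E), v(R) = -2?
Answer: -495/7 ≈ -70.714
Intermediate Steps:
d(E, l) = 3/E
(-90 - 75)*d(7, v(3)) = (-90 - 75)*(3/7) = -495/7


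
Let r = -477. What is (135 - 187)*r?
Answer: 24804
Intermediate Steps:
(135 - 187)*r = (135 - 187)*(-477) = -52*(-477) = 24804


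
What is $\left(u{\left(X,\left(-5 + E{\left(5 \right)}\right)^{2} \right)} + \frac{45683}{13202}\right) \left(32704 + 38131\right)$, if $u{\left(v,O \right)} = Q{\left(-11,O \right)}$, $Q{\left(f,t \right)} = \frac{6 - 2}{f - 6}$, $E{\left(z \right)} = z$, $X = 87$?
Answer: $\frac{51270585505}{224434} \approx 2.2844 \cdot 10^{5}$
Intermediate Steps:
$Q{\left(f,t \right)} = \frac{4}{-6 + f}$
$u{\left(v,O \right)} = - \frac{4}{17}$ ($u{\left(v,O \right)} = \frac{4}{-6 - 11} = \frac{4}{-17} = 4 \left(- \frac{1}{17}\right) = - \frac{4}{17}$)
$\left(u{\left(X,\left(-5 + E{\left(5 \right)}\right)^{2} \right)} + \frac{45683}{13202}\right) \left(32704 + 38131\right) = \left(- \frac{4}{17} + \frac{45683}{13202}\right) \left(32704 + 38131\right) = \left(- \frac{4}{17} + 45683 \cdot \frac{1}{13202}\right) 70835 = \left(- \frac{4}{17} + \frac{45683}{13202}\right) 70835 = \frac{723803}{224434} \cdot 70835 = \frac{51270585505}{224434}$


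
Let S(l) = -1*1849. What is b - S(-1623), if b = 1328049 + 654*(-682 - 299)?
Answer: 688324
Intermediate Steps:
S(l) = -1849
b = 686475 (b = 1328049 + 654*(-981) = 1328049 - 641574 = 686475)
b - S(-1623) = 686475 - 1*(-1849) = 686475 + 1849 = 688324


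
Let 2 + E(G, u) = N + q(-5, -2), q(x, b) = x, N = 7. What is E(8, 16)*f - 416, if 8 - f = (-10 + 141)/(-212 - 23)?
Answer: -416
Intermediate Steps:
f = 2011/235 (f = 8 - (-10 + 141)/(-212 - 23) = 8 - 131/(-235) = 8 - 131*(-1)/235 = 8 - 1*(-131/235) = 8 + 131/235 = 2011/235 ≈ 8.5574)
E(G, u) = 0 (E(G, u) = -2 + (7 - 5) = -2 + 2 = 0)
E(8, 16)*f - 416 = 0*(2011/235) - 416 = 0 - 416 = -416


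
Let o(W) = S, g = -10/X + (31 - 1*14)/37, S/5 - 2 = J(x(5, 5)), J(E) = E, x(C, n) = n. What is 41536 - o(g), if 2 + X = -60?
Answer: 41501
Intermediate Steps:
X = -62 (X = -2 - 60 = -62)
S = 35 (S = 10 + 5*5 = 10 + 25 = 35)
g = 712/1147 (g = -10/(-62) + (31 - 1*14)/37 = -10*(-1/62) + (31 - 14)*(1/37) = 5/31 + 17*(1/37) = 5/31 + 17/37 = 712/1147 ≈ 0.62075)
o(W) = 35
41536 - o(g) = 41536 - 1*35 = 41536 - 35 = 41501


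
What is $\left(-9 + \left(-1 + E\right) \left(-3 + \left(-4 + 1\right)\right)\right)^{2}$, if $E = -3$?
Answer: $225$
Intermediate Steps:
$\left(-9 + \left(-1 + E\right) \left(-3 + \left(-4 + 1\right)\right)\right)^{2} = \left(-9 + \left(-1 - 3\right) \left(-3 + \left(-4 + 1\right)\right)\right)^{2} = \left(-9 - 4 \left(-3 - 3\right)\right)^{2} = \left(-9 - -24\right)^{2} = \left(-9 + 24\right)^{2} = 15^{2} = 225$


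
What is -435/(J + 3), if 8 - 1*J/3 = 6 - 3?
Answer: -145/6 ≈ -24.167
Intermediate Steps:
J = 15 (J = 24 - 3*(6 - 3) = 24 - 3*3 = 24 - 9 = 15)
-435/(J + 3) = -435/(15 + 3) = -435/18 = -435*1/18 = -145/6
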